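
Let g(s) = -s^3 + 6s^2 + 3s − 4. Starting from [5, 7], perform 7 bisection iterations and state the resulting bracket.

midpoint 6: g = 14 > 0 → [6, 7]
midpoint 6.5: g = -5.625 < 0 → [6, 6.5]
midpoint 6.25: g = 4.984375 > 0 → [6.25, 6.5]
midpoint 6.375: g = -0.1152 < 0 → [6.25, 6.375]
midpoint 6.3125: g = 2.4851 > 0 → [6.3125, 6.375]
midpoint 6.34375: g = 1.1977 > 0 → [6.34375, 6.375]
midpoint 6.359375: g = 0.5444 > 0 → [6.359375, 6.375]

[6.359375, 6.375]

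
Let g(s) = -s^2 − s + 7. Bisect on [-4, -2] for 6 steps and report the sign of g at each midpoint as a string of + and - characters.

+--++-

s = -3 gives g = 1, positive; keep [-4, -3]
s = -3.5 gives g = -1.75, negative; keep [-3.5, -3]
s = -3.25 gives g = -0.3125, negative; keep [-3.25, -3]
s = -3.125 gives g = 0.3594, positive; keep [-3.25, -3.125]
s = -3.1875 gives g = 0.0273, positive; keep [-3.25, -3.1875]
s = -3.21875 gives g = -0.1416, negative; keep [-3.21875, -3.1875]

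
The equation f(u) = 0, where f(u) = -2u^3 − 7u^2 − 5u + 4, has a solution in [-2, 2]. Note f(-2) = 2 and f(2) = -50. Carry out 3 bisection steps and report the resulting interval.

[0, 0.5]

u = 0 gives f = 4, positive; keep [0, 2]
u = 1 gives f = -10, negative; keep [0, 1]
u = 0.5 gives f = -0.5, negative; keep [0, 0.5]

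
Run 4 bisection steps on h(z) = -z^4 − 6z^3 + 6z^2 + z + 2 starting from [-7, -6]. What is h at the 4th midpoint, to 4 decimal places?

m = -6.5, h(m) = 111.6875 (+); new bracket [-7, -6.5]
m = -6.75, h(m) = 37.964844 (+); new bracket [-7, -6.75]
m = -6.875, h(m) = -5.613525 (−); new bracket [-6.875, -6.75]
m = -6.8125, h(m) = 16.761 (+); new bracket [-6.875, -6.8125]

16.7610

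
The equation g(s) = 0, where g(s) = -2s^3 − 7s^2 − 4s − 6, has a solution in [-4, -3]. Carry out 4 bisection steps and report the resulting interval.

s = -3.5 gives g = 8, positive; keep [-3.5, -3]
s = -3.25 gives g = 1.71875, positive; keep [-3.25, -3]
s = -3.125 gives g = -0.824219, negative; keep [-3.25, -3.125]
s = -3.1875 gives g = 0.3999, positive; keep [-3.1875, -3.125]

[-3.1875, -3.125]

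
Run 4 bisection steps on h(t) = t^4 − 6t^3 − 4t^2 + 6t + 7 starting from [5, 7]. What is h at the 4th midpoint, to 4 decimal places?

-20.1560

midpoint 6: h = -101 < 0 → [6, 7]
midpoint 6.5: h = 14.3125 > 0 → [6, 6.5]
midpoint 6.25: h = -50.714844 < 0 → [6.25, 6.5]
midpoint 6.375: h = -20.156 < 0 → [6.375, 6.5]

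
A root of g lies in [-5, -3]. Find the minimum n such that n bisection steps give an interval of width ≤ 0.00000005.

Width after n steps is 2/2^n. Need 2^n ≥ 2/0.00000005 = 40000000.
2^25 = 33554432 < 40000000 ≤ 2^26 = 67108864, so n = 26.

26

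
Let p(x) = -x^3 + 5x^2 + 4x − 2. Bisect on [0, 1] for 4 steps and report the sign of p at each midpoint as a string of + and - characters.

+-+-

p(0.5) = 1.125 > 0, so the root lies in [0, 0.5]
p(0.25) = -0.703125 < 0, so the root lies in [0.25, 0.5]
p(0.375) = 0.150391 > 0, so the root lies in [0.25, 0.375]
p(0.3125) = -0.2922 < 0, so the root lies in [0.3125, 0.375]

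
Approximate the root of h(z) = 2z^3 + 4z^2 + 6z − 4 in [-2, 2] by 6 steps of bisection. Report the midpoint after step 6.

h(0) = -4 < 0, so the root lies in [0, 2]
h(1) = 8 > 0, so the root lies in [0, 1]
h(0.5) = 0.25 > 0, so the root lies in [0, 0.5]
h(0.25) = -2.2188 < 0, so the root lies in [0.25, 0.5]
h(0.375) = -1.082 < 0, so the root lies in [0.375, 0.5]
h(0.4375) = -0.4419 < 0, so the root lies in [0.4375, 0.5]

0.4375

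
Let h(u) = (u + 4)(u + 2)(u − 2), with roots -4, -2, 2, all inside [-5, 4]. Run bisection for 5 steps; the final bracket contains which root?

2

u = -0.5 gives h = -13.125, negative; keep [-0.5, 4]
u = 1.75 gives h = -5.390625, negative; keep [1.75, 4]
u = 2.875 gives h = 29.326172, positive; keep [1.75, 2.875]
u = 2.3125 gives h = 8.5071, positive; keep [1.75, 2.3125]
u = 2.03125 gives h = 0.7598, positive; keep [1.75, 2.03125]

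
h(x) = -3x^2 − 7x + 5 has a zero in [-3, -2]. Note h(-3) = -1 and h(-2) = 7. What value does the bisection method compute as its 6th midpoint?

midpoint -2.5: h = 3.75 > 0 → [-3, -2.5]
midpoint -2.75: h = 1.5625 > 0 → [-3, -2.75]
midpoint -2.875: h = 0.328125 > 0 → [-3, -2.875]
midpoint -2.9375: h = -0.3242 < 0 → [-2.9375, -2.875]
midpoint -2.90625: h = 0.0049 > 0 → [-2.9375, -2.90625]
midpoint -2.921875: h = -0.1589 < 0 → [-2.921875, -2.90625]

-2.921875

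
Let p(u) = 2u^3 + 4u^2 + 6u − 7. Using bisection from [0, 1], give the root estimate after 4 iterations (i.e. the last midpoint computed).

midpoint 0.5: p = -2.75 < 0 → [0.5, 1]
midpoint 0.75: p = 0.59375 > 0 → [0.5, 0.75]
midpoint 0.625: p = -1.199219 < 0 → [0.625, 0.75]
midpoint 0.6875: p = -0.3345 < 0 → [0.6875, 0.75]

0.6875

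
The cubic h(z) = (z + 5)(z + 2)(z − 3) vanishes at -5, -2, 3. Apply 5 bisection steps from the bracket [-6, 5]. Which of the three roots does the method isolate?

m = -0.5, h(m) = -23.625 (−); new bracket [-0.5, 5]
m = 2.25, h(m) = -23.109375 (−); new bracket [2.25, 5]
m = 3.625, h(m) = 30.322266 (+); new bracket [2.25, 3.625]
m = 2.9375, h(m) = -2.4495 (−); new bracket [2.9375, 3.625]
m = 3.28125, h(m) = 12.3006 (+); new bracket [2.9375, 3.28125]

3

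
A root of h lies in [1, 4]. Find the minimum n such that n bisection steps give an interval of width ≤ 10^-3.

Width after n steps is 3/2^n. Need 2^n ≥ 3/10^-3 = 3000.
2^11 = 2048 < 3000 ≤ 2^12 = 4096, so n = 12.

12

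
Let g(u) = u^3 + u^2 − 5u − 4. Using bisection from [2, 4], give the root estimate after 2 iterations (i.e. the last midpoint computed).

g(3) = 17 > 0, so the root lies in [2, 3]
g(2.5) = 5.375 > 0, so the root lies in [2, 2.5]

2.5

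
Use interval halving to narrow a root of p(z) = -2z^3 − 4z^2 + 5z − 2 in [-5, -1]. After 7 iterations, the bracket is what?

[-2.96875, -2.9375]

z = -3 gives p = 1, positive; keep [-3, -1]
z = -2 gives p = -12, negative; keep [-3, -2]
z = -2.5 gives p = -8.25, negative; keep [-3, -2.5]
z = -2.75 gives p = -4.4062, negative; keep [-3, -2.75]
z = -2.875 gives p = -1.9102, negative; keep [-3, -2.875]
z = -2.9375 gives p = -0.5083, negative; keep [-3, -2.9375]
z = -2.96875 gives p = 0.2324, positive; keep [-2.96875, -2.9375]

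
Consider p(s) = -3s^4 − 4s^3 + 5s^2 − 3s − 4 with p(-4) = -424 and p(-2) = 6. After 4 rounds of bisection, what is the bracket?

[-2.25, -2.125]

midpoint -3: p = -85 < 0 → [-3, -2]
midpoint -2.5: p = -19.9375 < 0 → [-2.5, -2]
midpoint -2.25: p = -3.261719 < 0 → [-2.25, -2]
midpoint -2.125: p = 2.1633 > 0 → [-2.25, -2.125]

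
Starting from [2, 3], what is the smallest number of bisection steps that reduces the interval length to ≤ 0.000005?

Width after n steps is 1/2^n. Need 2^n ≥ 1/0.000005 = 200000.
2^17 = 131072 < 200000 ≤ 2^18 = 262144, so n = 18.

18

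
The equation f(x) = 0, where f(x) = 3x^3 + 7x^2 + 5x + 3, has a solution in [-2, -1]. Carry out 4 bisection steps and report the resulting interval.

midpoint -1.5: f = 1.125 > 0 → [-2, -1.5]
midpoint -1.75: f = -0.390625 < 0 → [-1.75, -1.5]
midpoint -1.625: f = 0.486328 > 0 → [-1.75, -1.625]
midpoint -1.6875: f = 0.0798 > 0 → [-1.75, -1.6875]

[-1.75, -1.6875]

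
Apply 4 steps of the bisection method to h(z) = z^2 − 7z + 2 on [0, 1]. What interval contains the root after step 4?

z = 0.5 gives h = -1.25, negative; keep [0, 0.5]
z = 0.25 gives h = 0.3125, positive; keep [0.25, 0.5]
z = 0.375 gives h = -0.484375, negative; keep [0.25, 0.375]
z = 0.3125 gives h = -0.0898, negative; keep [0.25, 0.3125]

[0.25, 0.3125]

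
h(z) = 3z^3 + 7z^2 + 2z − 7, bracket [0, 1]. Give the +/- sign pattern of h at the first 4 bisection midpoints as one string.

midpoint 0.5: h = -3.875 < 0 → [0.5, 1]
midpoint 0.75: h = -0.296875 < 0 → [0.75, 1]
midpoint 0.875: h = 2.119141 > 0 → [0.75, 0.875]
midpoint 0.8125: h = 0.8552 > 0 → [0.75, 0.8125]

--++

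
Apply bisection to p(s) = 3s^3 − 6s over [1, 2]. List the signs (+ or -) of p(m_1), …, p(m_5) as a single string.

m = 1.5, p(m) = 1.125 (+); new bracket [1, 1.5]
m = 1.25, p(m) = -1.640625 (−); new bracket [1.25, 1.5]
m = 1.375, p(m) = -0.451172 (−); new bracket [1.375, 1.5]
m = 1.4375, p(m) = 0.2864 (+); new bracket [1.375, 1.4375]
m = 1.40625, p(m) = -0.0948 (−); new bracket [1.40625, 1.4375]

+--+-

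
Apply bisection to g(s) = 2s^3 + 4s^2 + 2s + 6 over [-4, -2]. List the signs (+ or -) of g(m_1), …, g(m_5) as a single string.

---+-

midpoint -3: g = -18 < 0 → [-3, -2]
midpoint -2.5: g = -5.25 < 0 → [-2.5, -2]
midpoint -2.25: g = -1.03125 < 0 → [-2.25, -2]
midpoint -2.125: g = 0.6211 > 0 → [-2.25, -2.125]
midpoint -2.1875: g = -0.1694 < 0 → [-2.1875, -2.125]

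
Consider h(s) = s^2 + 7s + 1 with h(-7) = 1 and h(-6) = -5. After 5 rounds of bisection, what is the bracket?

[-6.875, -6.84375]

h(-6.5) = -2.25 < 0, so the root lies in [-7, -6.5]
h(-6.75) = -0.6875 < 0, so the root lies in [-7, -6.75]
h(-6.875) = 0.140625 > 0, so the root lies in [-6.875, -6.75]
h(-6.8125) = -0.2773 < 0, so the root lies in [-6.875, -6.8125]
h(-6.84375) = -0.0693 < 0, so the root lies in [-6.875, -6.84375]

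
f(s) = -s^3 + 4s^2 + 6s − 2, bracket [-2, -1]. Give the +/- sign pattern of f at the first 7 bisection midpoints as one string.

+--+++-

s = -1.5 gives f = 1.375, positive; keep [-1.5, -1]
s = -1.25 gives f = -1.296875, negative; keep [-1.5, -1.25]
s = -1.375 gives f = -0.087891, negative; keep [-1.5, -1.375]
s = -1.4375 gives f = 0.6111, positive; keep [-1.4375, -1.375]
s = -1.40625 gives f = 0.2536, positive; keep [-1.40625, -1.375]
s = -1.390625 gives f = 0.0808, positive; keep [-1.390625, -1.375]
s = -1.3828125 gives f = -0.004, negative; keep [-1.390625, -1.3828125]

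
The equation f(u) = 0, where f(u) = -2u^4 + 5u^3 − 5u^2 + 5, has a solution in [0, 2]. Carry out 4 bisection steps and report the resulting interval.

f(1) = 3 > 0, so the root lies in [1, 2]
f(1.5) = 0.5 > 0, so the root lies in [1.5, 2]
f(1.75) = -2.273438 < 0, so the root lies in [1.5, 1.75]
f(1.625) = -0.6938 < 0, so the root lies in [1.5, 1.625]

[1.5, 1.625]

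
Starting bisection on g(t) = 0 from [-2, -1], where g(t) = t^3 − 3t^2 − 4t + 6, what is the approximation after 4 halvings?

t = -1.5 gives g = 1.875, positive; keep [-2, -1.5]
t = -1.75 gives g = -1.546875, negative; keep [-1.75, -1.5]
t = -1.625 gives g = 0.287109, positive; keep [-1.75, -1.625]
t = -1.6875 gives g = -0.5984, negative; keep [-1.6875, -1.625]

-1.6875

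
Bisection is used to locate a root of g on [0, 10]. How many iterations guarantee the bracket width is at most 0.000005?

Width after n steps is 10/2^n. Need 2^n ≥ 10/0.000005 = 2000000.
2^20 = 1048576 < 2000000 ≤ 2^21 = 2097152, so n = 21.

21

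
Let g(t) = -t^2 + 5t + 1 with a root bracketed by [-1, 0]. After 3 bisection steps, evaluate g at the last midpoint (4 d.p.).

g(-0.5) = -1.75 < 0, so the root lies in [-0.5, 0]
g(-0.25) = -0.3125 < 0, so the root lies in [-0.25, 0]
g(-0.125) = 0.359375 > 0, so the root lies in [-0.25, -0.125]

0.3594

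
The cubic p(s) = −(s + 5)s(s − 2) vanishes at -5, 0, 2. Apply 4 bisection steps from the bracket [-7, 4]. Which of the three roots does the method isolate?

-5

midpoint -1.5: p = -18.375 < 0 → [-7, -1.5]
midpoint -4.25: p = -19.921875 < 0 → [-7, -4.25]
midpoint -5.625: p = 26.806641 > 0 → [-5.625, -4.25]
midpoint -4.9375: p = -2.1409 < 0 → [-5.625, -4.9375]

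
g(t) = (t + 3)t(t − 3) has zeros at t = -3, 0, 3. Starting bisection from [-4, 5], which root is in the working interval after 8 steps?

3

g(0.5) = -4.375 < 0, so the root lies in [0.5, 5]
g(2.75) = -3.953125 < 0, so the root lies in [2.75, 5]
g(3.875) = 23.310547 > 0, so the root lies in [2.75, 3.875]
g(3.3125) = 6.5344 > 0, so the root lies in [2.75, 3.3125]
g(3.03125) = 0.5713 > 0, so the root lies in [2.75, 3.03125]
g(2.890625) = -1.8624 < 0, so the root lies in [2.890625, 3.03125]
g(2.9609375) = -0.6895 < 0, so the root lies in [2.9609375, 3.03125]
g(2.99609375) = -0.0702 < 0, so the root lies in [2.99609375, 3.03125]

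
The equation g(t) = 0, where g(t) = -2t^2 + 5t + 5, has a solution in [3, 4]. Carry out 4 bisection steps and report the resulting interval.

m = 3.5, g(m) = -2 (−); new bracket [3, 3.5]
m = 3.25, g(m) = 0.125 (+); new bracket [3.25, 3.5]
m = 3.375, g(m) = -0.90625 (−); new bracket [3.25, 3.375]
m = 3.3125, g(m) = -0.3828 (−); new bracket [3.25, 3.3125]

[3.25, 3.3125]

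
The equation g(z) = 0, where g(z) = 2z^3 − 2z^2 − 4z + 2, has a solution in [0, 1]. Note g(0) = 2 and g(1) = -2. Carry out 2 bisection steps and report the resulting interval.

[0.25, 0.5]

m = 0.5, g(m) = -0.25 (−); new bracket [0, 0.5]
m = 0.25, g(m) = 0.90625 (+); new bracket [0.25, 0.5]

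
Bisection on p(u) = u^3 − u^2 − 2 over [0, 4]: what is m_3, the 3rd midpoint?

1.5

m = 2, p(m) = 2 (+); new bracket [0, 2]
m = 1, p(m) = -2 (−); new bracket [1, 2]
m = 1.5, p(m) = -0.875 (−); new bracket [1.5, 2]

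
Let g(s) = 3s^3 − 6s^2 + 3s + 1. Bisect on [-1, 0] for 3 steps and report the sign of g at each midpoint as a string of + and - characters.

s = -0.5 gives g = -2.375, negative; keep [-0.5, 0]
s = -0.25 gives g = -0.171875, negative; keep [-0.25, 0]
s = -0.125 gives g = 0.525391, positive; keep [-0.25, -0.125]

--+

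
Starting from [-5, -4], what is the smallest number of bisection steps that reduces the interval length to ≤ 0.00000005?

25

Width after n steps is 1/2^n. Need 2^n ≥ 1/0.00000005 = 20000000.
2^24 = 16777216 < 20000000 ≤ 2^25 = 33554432, so n = 25.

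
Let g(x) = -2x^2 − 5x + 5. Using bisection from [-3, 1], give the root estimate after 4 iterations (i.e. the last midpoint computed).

g(-1) = 8 > 0, so the root lies in [-1, 1]
g(0) = 5 > 0, so the root lies in [0, 1]
g(0.5) = 2 > 0, so the root lies in [0.5, 1]
g(0.75) = 0.125 > 0, so the root lies in [0.75, 1]

0.75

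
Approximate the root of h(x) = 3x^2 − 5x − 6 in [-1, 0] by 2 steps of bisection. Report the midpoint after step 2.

-0.75

h(-0.5) = -2.75 < 0, so the root lies in [-1, -0.5]
h(-0.75) = -0.5625 < 0, so the root lies in [-1, -0.75]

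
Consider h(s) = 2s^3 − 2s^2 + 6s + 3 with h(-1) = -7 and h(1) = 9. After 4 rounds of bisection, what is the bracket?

h(0) = 3 > 0, so the root lies in [-1, 0]
h(-0.5) = -0.75 < 0, so the root lies in [-0.5, 0]
h(-0.25) = 1.34375 > 0, so the root lies in [-0.5, -0.25]
h(-0.375) = 0.3633 > 0, so the root lies in [-0.5, -0.375]

[-0.5, -0.375]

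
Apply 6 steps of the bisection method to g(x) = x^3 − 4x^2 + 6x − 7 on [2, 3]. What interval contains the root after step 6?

m = 2.5, g(m) = -1.375 (−); new bracket [2.5, 3]
m = 2.75, g(m) = 0.046875 (+); new bracket [2.5, 2.75]
m = 2.625, g(m) = -0.724609 (−); new bracket [2.625, 2.75]
m = 2.6875, g(m) = -0.3547 (−); new bracket [2.6875, 2.75]
m = 2.71875, g(m) = -0.158 (−); new bracket [2.71875, 2.75]
m = 2.734375, g(m) = -0.0566 (−); new bracket [2.734375, 2.75]

[2.734375, 2.75]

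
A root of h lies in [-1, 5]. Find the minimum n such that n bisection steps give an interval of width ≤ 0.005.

11

Width after n steps is 6/2^n. Need 2^n ≥ 6/0.005 = 1200.
2^10 = 1024 < 1200 ≤ 2^11 = 2048, so n = 11.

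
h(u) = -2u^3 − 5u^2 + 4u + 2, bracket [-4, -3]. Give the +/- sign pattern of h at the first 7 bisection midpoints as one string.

++++--+

u = -3.5 gives h = 12.5, positive; keep [-3.5, -3]
u = -3.25 gives h = 4.84375, positive; keep [-3.25, -3]
u = -3.125 gives h = 1.707031, positive; keep [-3.125, -3]
u = -3.0625 gives h = 0.3013, positive; keep [-3.0625, -3]
u = -3.03125 gives h = -0.3622, negative; keep [-3.0625, -3.03125]
u = -3.046875 gives h = -0.0337, negative; keep [-3.0625, -3.046875]
u = -3.0546875 gives h = 0.133, positive; keep [-3.0546875, -3.046875]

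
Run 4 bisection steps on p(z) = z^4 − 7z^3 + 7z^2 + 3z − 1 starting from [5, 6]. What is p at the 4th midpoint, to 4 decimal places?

1.0259

midpoint 5.5: p = -22.3125 < 0 → [5.5, 6]
midpoint 5.75: p = 10.050781 > 0 → [5.5, 5.75]
midpoint 5.625: p = -7.361084 < 0 → [5.625, 5.75]
midpoint 5.6875: p = 1.0259 > 0 → [5.625, 5.6875]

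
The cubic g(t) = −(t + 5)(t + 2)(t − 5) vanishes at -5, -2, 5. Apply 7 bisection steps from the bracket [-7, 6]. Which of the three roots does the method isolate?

5

t = -0.5 gives g = 37.125, positive; keep [-0.5, 6]
t = 2.75 gives g = 82.828125, positive; keep [2.75, 6]
t = 4.375 gives g = 37.353516, positive; keep [4.375, 6]
t = 5.1875 gives g = -13.7292, negative; keep [4.375, 5.1875]
t = 4.78125 gives g = 14.5095, positive; keep [4.78125, 5.1875]
t = 4.984375 gives g = 1.0896, positive; keep [4.984375, 5.1875]
t = 5.0859375 gives g = -6.1418, negative; keep [4.984375, 5.0859375]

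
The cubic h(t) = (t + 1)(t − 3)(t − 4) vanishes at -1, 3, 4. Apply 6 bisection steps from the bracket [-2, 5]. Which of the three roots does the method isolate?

-1

t = 1.5 gives h = 9.375, positive; keep [-2, 1.5]
t = -0.25 gives h = 10.359375, positive; keep [-2, -0.25]
t = -1.125 gives h = -2.642578, negative; keep [-1.125, -0.25]
t = -0.6875 gives h = 5.4016, positive; keep [-1.125, -0.6875]
t = -0.90625 gives h = 1.7967, positive; keep [-1.125, -0.90625]
t = -1.015625 gives h = -0.3147, negative; keep [-1.015625, -0.90625]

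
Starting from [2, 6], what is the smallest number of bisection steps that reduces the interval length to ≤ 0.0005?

Width after n steps is 4/2^n. Need 2^n ≥ 4/0.0005 = 8000.
2^12 = 4096 < 8000 ≤ 2^13 = 8192, so n = 13.

13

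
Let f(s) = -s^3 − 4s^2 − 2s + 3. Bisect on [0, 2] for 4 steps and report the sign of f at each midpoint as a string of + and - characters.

-+--

s = 1 gives f = -4, negative; keep [0, 1]
s = 0.5 gives f = 0.875, positive; keep [0.5, 1]
s = 0.75 gives f = -1.171875, negative; keep [0.5, 0.75]
s = 0.625 gives f = -0.0566, negative; keep [0.5, 0.625]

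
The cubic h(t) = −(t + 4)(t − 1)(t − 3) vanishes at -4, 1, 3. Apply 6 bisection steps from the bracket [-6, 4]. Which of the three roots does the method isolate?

-4

m = -1, h(m) = -24 (−); new bracket [-6, -1]
m = -3.5, h(m) = -14.625 (−); new bracket [-6, -3.5]
m = -4.75, h(m) = 33.421875 (+); new bracket [-4.75, -3.5]
m = -4.125, h(m) = 4.5645 (+); new bracket [-4.125, -3.5]
m = -3.8125, h(m) = -6.1472 (−); new bracket [-4.125, -3.8125]
m = -3.96875, h(m) = -1.0821 (−); new bracket [-4.125, -3.96875]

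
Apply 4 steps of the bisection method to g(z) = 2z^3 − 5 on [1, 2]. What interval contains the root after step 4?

[1.3125, 1.375]

midpoint 1.5: g = 1.75 > 0 → [1, 1.5]
midpoint 1.25: g = -1.09375 < 0 → [1.25, 1.5]
midpoint 1.375: g = 0.199219 > 0 → [1.25, 1.375]
midpoint 1.3125: g = -0.478 < 0 → [1.3125, 1.375]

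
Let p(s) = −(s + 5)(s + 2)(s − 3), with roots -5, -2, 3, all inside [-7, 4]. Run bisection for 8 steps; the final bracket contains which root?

3

midpoint -1.5: p = 7.875 > 0 → [-1.5, 4]
midpoint 1.25: p = 35.546875 > 0 → [1.25, 4]
midpoint 2.625: p = 13.224609 > 0 → [2.625, 4]
midpoint 3.3125: p = -13.8 < 0 → [2.625, 3.3125]
midpoint 2.96875: p = 1.2373 > 0 → [2.96875, 3.3125]
midpoint 3.140625: p = -5.8849 < 0 → [2.96875, 3.140625]
midpoint 3.0546875: p = -2.2265 < 0 → [2.96875, 3.0546875]
midpoint 3.01171875: p = -0.4705 < 0 → [2.96875, 3.01171875]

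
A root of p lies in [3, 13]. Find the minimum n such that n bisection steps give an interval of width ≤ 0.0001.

Width after n steps is 10/2^n. Need 2^n ≥ 10/0.0001 = 100000.
2^16 = 65536 < 100000 ≤ 2^17 = 131072, so n = 17.

17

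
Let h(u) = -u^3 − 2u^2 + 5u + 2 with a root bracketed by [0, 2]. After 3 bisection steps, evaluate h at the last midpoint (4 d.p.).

-0.7344

h(1) = 4 > 0, so the root lies in [1, 2]
h(1.5) = 1.625 > 0, so the root lies in [1.5, 2]
h(1.75) = -0.734375 < 0, so the root lies in [1.5, 1.75]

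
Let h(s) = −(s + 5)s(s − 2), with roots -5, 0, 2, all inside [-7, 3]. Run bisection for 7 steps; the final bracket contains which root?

m = -2, h(m) = -24 (−); new bracket [-7, -2]
m = -4.5, h(m) = -14.625 (−); new bracket [-7, -4.5]
m = -5.75, h(m) = 33.421875 (+); new bracket [-5.75, -4.5]
m = -5.125, h(m) = 4.5645 (+); new bracket [-5.125, -4.5]
m = -4.8125, h(m) = -6.1472 (−); new bracket [-5.125, -4.8125]
m = -4.96875, h(m) = -1.0821 (−); new bracket [-5.125, -4.96875]
m = -5.046875, h(m) = 1.6671 (+); new bracket [-5.046875, -4.96875]

-5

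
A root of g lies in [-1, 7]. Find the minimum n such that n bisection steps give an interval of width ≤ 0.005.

11

Width after n steps is 8/2^n. Need 2^n ≥ 8/0.005 = 1600.
2^10 = 1024 < 1600 ≤ 2^11 = 2048, so n = 11.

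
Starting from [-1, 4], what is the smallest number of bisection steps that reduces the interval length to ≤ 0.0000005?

24

Width after n steps is 5/2^n. Need 2^n ≥ 5/0.0000005 = 10000000.
2^23 = 8388608 < 10000000 ≤ 2^24 = 16777216, so n = 24.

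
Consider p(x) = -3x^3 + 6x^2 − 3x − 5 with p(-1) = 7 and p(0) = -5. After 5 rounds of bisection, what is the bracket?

p(-0.5) = -1.625 < 0, so the root lies in [-1, -0.5]
p(-0.75) = 1.890625 > 0, so the root lies in [-0.75, -0.5]
p(-0.625) = -0.048828 < 0, so the root lies in [-0.75, -0.625]
p(-0.6875) = 0.8733 > 0, so the root lies in [-0.6875, -0.625]
p(-0.65625) = 0.4006 > 0, so the root lies in [-0.65625, -0.625]

[-0.65625, -0.625]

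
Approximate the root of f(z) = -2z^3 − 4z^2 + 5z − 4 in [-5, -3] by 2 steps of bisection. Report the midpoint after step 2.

-3.5

f(-4) = 40 > 0, so the root lies in [-4, -3]
f(-3.5) = 15.25 > 0, so the root lies in [-3.5, -3]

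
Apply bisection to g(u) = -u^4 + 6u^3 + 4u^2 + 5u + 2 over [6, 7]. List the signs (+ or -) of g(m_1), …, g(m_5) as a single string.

+-++-

u = 6.5 gives g = 66.1875, positive; keep [6.5, 7]
u = 6.75 gives g = -12.660156, negative; keep [6.5, 6.75]
u = 6.625 gives g = 28.952881, positive; keep [6.625, 6.75]
u = 6.6875 gives g = 8.7087, positive; keep [6.6875, 6.75]
u = 6.71875 gives g = -1.8332, negative; keep [6.6875, 6.71875]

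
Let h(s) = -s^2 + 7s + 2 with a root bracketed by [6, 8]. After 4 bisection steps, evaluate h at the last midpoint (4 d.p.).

s = 7 gives h = 2, positive; keep [7, 8]
s = 7.5 gives h = -1.75, negative; keep [7, 7.5]
s = 7.25 gives h = 0.1875, positive; keep [7.25, 7.5]
s = 7.375 gives h = -0.7656, negative; keep [7.25, 7.375]

-0.7656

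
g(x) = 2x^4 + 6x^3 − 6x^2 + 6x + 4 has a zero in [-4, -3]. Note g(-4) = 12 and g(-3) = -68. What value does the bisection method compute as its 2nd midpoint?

-3.75

x = -3.5 gives g = -47.625, negative; keep [-4, -3.5]
x = -3.75 gives g = -23.773438, negative; keep [-4, -3.75]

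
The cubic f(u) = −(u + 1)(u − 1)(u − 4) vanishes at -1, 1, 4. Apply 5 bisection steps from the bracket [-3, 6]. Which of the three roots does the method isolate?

4

midpoint 1.5: f = 3.125 > 0 → [1.5, 6]
midpoint 3.75: f = 3.265625 > 0 → [3.75, 6]
midpoint 4.875: f = -19.919922 < 0 → [3.75, 4.875]
midpoint 4.3125: f = -5.4993 < 0 → [3.75, 4.3125]
midpoint 4.03125: f = -0.4766 < 0 → [3.75, 4.03125]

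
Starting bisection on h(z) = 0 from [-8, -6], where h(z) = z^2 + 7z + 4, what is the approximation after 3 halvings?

-6.25

m = -7, h(m) = 4 (+); new bracket [-7, -6]
m = -6.5, h(m) = 0.75 (+); new bracket [-6.5, -6]
m = -6.25, h(m) = -0.6875 (−); new bracket [-6.5, -6.25]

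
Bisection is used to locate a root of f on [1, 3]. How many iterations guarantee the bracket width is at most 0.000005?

19

Width after n steps is 2/2^n. Need 2^n ≥ 2/0.000005 = 400000.
2^18 = 262144 < 400000 ≤ 2^19 = 524288, so n = 19.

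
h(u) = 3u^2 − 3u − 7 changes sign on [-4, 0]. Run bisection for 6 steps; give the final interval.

[-1.125, -1.0625]

u = -2 gives h = 11, positive; keep [-2, 0]
u = -1 gives h = -1, negative; keep [-2, -1]
u = -1.5 gives h = 4.25, positive; keep [-1.5, -1]
u = -1.25 gives h = 1.4375, positive; keep [-1.25, -1]
u = -1.125 gives h = 0.1719, positive; keep [-1.125, -1]
u = -1.0625 gives h = -0.4258, negative; keep [-1.125, -1.0625]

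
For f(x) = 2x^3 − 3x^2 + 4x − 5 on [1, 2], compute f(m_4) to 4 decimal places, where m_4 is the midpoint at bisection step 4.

x = 1.5 gives f = 1, positive; keep [1, 1.5]
x = 1.25 gives f = -0.78125, negative; keep [1.25, 1.5]
x = 1.375 gives f = 0.027344, positive; keep [1.25, 1.375]
x = 1.3125 gives f = -0.396, negative; keep [1.3125, 1.375]

-0.3960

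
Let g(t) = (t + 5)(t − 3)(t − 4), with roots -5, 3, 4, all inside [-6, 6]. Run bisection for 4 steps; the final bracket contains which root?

midpoint 0: g = 60 > 0 → [-6, 0]
midpoint -3: g = 84 > 0 → [-6, -3]
midpoint -4.5: g = 31.875 > 0 → [-6, -4.5]
midpoint -5.25: g = -19.0781 < 0 → [-5.25, -4.5]

-5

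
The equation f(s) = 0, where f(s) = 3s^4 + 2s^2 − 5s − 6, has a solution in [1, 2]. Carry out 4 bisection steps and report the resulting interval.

[1.3125, 1.375]

midpoint 1.5: f = 6.1875 > 0 → [1, 1.5]
midpoint 1.25: f = -1.800781 < 0 → [1.25, 1.5]
midpoint 1.375: f = 1.629639 > 0 → [1.25, 1.375]
midpoint 1.3125: f = -0.2146 < 0 → [1.3125, 1.375]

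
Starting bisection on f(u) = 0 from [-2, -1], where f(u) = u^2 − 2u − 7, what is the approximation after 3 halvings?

midpoint -1.5: f = -1.75 < 0 → [-2, -1.5]
midpoint -1.75: f = -0.4375 < 0 → [-2, -1.75]
midpoint -1.875: f = 0.265625 > 0 → [-1.875, -1.75]

-1.875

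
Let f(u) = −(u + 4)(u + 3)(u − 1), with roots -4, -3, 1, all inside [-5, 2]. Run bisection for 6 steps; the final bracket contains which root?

1

f(-1.5) = 9.375 > 0, so the root lies in [-1.5, 2]
f(0.25) = 10.359375 > 0, so the root lies in [0.25, 2]
f(1.125) = -2.642578 < 0, so the root lies in [0.25, 1.125]
f(0.6875) = 5.4016 > 0, so the root lies in [0.6875, 1.125]
f(0.90625) = 1.7967 > 0, so the root lies in [0.90625, 1.125]
f(1.015625) = -0.3147 < 0, so the root lies in [0.90625, 1.015625]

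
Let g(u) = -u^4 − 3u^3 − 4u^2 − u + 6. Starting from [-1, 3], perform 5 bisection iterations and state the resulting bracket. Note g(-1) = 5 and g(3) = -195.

midpoint 1: g = -3 < 0 → [-1, 1]
midpoint 0: g = 6 > 0 → [0, 1]
midpoint 0.5: g = 4.0625 > 0 → [0.5, 1]
midpoint 0.75: g = 1.418 > 0 → [0.75, 1]
midpoint 0.875: g = -0.5334 < 0 → [0.75, 0.875]

[0.75, 0.875]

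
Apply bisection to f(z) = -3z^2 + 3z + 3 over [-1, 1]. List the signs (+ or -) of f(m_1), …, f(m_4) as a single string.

f(0) = 3 > 0, so the root lies in [-1, 0]
f(-0.5) = 0.75 > 0, so the root lies in [-1, -0.5]
f(-0.75) = -0.9375 < 0, so the root lies in [-0.75, -0.5]
f(-0.625) = -0.0469 < 0, so the root lies in [-0.625, -0.5]

++--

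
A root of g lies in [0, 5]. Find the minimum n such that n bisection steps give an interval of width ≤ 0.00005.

Width after n steps is 5/2^n. Need 2^n ≥ 5/0.00005 = 100000.
2^16 = 65536 < 100000 ≤ 2^17 = 131072, so n = 17.

17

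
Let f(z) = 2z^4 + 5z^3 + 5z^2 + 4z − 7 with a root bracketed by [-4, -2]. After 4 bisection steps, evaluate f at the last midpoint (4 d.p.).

-0.1187

midpoint -3: f = 53 > 0 → [-3, -2]
midpoint -2.5: f = 14.25 > 0 → [-2.5, -2]
midpoint -2.25: f = 3.617188 > 0 → [-2.25, -2]
midpoint -2.125: f = -0.1187 < 0 → [-2.25, -2.125]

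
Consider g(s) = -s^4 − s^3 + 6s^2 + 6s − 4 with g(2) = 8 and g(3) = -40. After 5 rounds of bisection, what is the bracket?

[2.3125, 2.34375]

s = 2.5 gives g = -6.1875, negative; keep [2, 2.5]
s = 2.25 gives g = 2.855469, positive; keep [2.25, 2.5]
s = 2.375 gives g = -1.119385, negative; keep [2.25, 2.375]
s = 2.3125 gives g = 0.9971, positive; keep [2.3125, 2.375]
s = 2.34375 gives g = -0.028, negative; keep [2.3125, 2.34375]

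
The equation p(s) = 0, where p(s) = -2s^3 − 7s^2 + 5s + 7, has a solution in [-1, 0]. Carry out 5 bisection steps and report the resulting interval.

[-0.78125, -0.75]

midpoint -0.5: p = 3 > 0 → [-1, -0.5]
midpoint -0.75: p = 0.15625 > 0 → [-1, -0.75]
midpoint -0.875: p = -1.394531 < 0 → [-0.875, -0.75]
midpoint -0.8125: p = -0.6108 < 0 → [-0.8125, -0.75]
midpoint -0.78125: p = -0.225 < 0 → [-0.78125, -0.75]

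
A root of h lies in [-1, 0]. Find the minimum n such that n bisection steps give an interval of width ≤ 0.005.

8

Width after n steps is 1/2^n. Need 2^n ≥ 1/0.005 = 200.
2^7 = 128 < 200 ≤ 2^8 = 256, so n = 8.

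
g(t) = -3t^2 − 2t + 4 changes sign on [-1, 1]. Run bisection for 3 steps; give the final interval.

[0.75, 1]

t = 0 gives g = 4, positive; keep [0, 1]
t = 0.5 gives g = 2.25, positive; keep [0.5, 1]
t = 0.75 gives g = 0.8125, positive; keep [0.75, 1]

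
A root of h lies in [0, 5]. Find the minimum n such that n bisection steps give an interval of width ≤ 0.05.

7

Width after n steps is 5/2^n. Need 2^n ≥ 5/0.05 = 100.
2^6 = 64 < 100 ≤ 2^7 = 128, so n = 7.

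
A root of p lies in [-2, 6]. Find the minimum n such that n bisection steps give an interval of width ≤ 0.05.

Width after n steps is 8/2^n. Need 2^n ≥ 8/0.05 = 160.
2^7 = 128 < 160 ≤ 2^8 = 256, so n = 8.

8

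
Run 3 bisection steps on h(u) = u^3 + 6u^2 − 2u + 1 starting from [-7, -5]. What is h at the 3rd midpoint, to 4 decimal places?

3.7344

u = -6 gives h = 13, positive; keep [-7, -6]
u = -6.5 gives h = -7.125, negative; keep [-6.5, -6]
u = -6.25 gives h = 3.734375, positive; keep [-6.5, -6.25]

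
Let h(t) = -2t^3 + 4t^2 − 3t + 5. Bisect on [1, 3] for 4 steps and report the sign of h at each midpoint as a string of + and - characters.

midpoint 2: h = -1 < 0 → [1, 2]
midpoint 1.5: h = 2.75 > 0 → [1.5, 2]
midpoint 1.75: h = 1.28125 > 0 → [1.75, 2]
midpoint 1.875: h = 0.2539 > 0 → [1.875, 2]

-+++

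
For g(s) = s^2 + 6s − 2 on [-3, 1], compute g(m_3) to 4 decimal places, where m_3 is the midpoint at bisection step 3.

m = -1, g(m) = -7 (−); new bracket [-1, 1]
m = 0, g(m) = -2 (−); new bracket [0, 1]
m = 0.5, g(m) = 1.25 (+); new bracket [0, 0.5]

1.2500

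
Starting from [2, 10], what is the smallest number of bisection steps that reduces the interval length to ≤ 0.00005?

Width after n steps is 8/2^n. Need 2^n ≥ 8/0.00005 = 160000.
2^17 = 131072 < 160000 ≤ 2^18 = 262144, so n = 18.

18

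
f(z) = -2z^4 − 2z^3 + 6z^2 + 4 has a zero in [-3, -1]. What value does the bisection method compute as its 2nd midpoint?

f(-2) = 12 > 0, so the root lies in [-3, -2]
f(-2.5) = -5.375 < 0, so the root lies in [-2.5, -2]

-2.5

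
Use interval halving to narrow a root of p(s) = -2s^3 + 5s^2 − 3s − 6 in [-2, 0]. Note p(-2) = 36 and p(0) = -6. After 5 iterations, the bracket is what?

[-0.8125, -0.75]

m = -1, p(m) = 4 (+); new bracket [-1, 0]
m = -0.5, p(m) = -3 (−); new bracket [-1, -0.5]
m = -0.75, p(m) = -0.09375 (−); new bracket [-1, -0.75]
m = -0.875, p(m) = 1.793 (+); new bracket [-0.875, -0.75]
m = -0.8125, p(m) = 0.811 (+); new bracket [-0.8125, -0.75]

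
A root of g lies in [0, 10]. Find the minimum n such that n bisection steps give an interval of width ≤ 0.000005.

Width after n steps is 10/2^n. Need 2^n ≥ 10/0.000005 = 2000000.
2^20 = 1048576 < 2000000 ≤ 2^21 = 2097152, so n = 21.

21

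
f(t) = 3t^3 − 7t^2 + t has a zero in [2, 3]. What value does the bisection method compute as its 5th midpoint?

2.15625

midpoint 2.5: f = 5.625 > 0 → [2, 2.5]
midpoint 2.25: f = 0.984375 > 0 → [2, 2.25]
midpoint 2.125: f = -0.697266 < 0 → [2.125, 2.25]
midpoint 2.1875: f = 0.094 > 0 → [2.125, 2.1875]
midpoint 2.15625: f = -0.3138 < 0 → [2.15625, 2.1875]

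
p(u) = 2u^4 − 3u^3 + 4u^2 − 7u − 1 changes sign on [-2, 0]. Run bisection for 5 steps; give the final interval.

p(-1) = 15 > 0, so the root lies in [-1, 0]
p(-0.5) = 4 > 0, so the root lies in [-0.5, 0]
p(-0.25) = 1.054688 > 0, so the root lies in [-0.25, 0]
p(-0.125) = -0.0562 < 0, so the root lies in [-0.25, -0.125]
p(-0.1875) = 0.4754 > 0, so the root lies in [-0.1875, -0.125]

[-0.1875, -0.125]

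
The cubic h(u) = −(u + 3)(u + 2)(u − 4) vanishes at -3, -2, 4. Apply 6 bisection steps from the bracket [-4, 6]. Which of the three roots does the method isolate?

u = 1 gives h = 36, positive; keep [1, 6]
u = 3.5 gives h = 17.875, positive; keep [3.5, 6]
u = 4.75 gives h = -39.234375, negative; keep [3.5, 4.75]
u = 4.125 gives h = -5.4551, negative; keep [3.5, 4.125]
u = 3.8125 gives h = 7.4246, positive; keep [3.8125, 4.125]
u = 3.96875 gives h = 1.2998, positive; keep [3.96875, 4.125]

4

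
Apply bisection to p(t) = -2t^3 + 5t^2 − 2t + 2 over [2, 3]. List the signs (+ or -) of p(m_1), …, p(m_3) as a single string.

-+-

midpoint 2.5: p = -3 < 0 → [2, 2.5]
midpoint 2.25: p = 0.03125 > 0 → [2.25, 2.5]
midpoint 2.375: p = -1.339844 < 0 → [2.25, 2.375]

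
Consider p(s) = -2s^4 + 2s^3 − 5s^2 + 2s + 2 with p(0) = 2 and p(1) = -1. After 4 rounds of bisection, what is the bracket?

[0.875, 0.9375]

midpoint 0.5: p = 1.875 > 0 → [0.5, 1]
midpoint 0.75: p = 0.898438 > 0 → [0.75, 1]
midpoint 0.875: p = 0.089355 > 0 → [0.875, 1]
midpoint 0.9375: p = -0.4165 < 0 → [0.875, 0.9375]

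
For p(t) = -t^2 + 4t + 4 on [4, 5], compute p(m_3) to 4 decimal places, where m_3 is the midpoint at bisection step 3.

-0.2656

p(4.5) = 1.75 > 0, so the root lies in [4.5, 5]
p(4.75) = 0.4375 > 0, so the root lies in [4.75, 5]
p(4.875) = -0.265625 < 0, so the root lies in [4.75, 4.875]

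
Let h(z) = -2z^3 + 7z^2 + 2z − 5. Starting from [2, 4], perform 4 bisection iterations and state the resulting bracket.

[3.5, 3.625]

m = 3, h(m) = 10 (+); new bracket [3, 4]
m = 3.5, h(m) = 2 (+); new bracket [3.5, 4]
m = 3.75, h(m) = -4.53125 (−); new bracket [3.5, 3.75]
m = 3.625, h(m) = -1.0352 (−); new bracket [3.5, 3.625]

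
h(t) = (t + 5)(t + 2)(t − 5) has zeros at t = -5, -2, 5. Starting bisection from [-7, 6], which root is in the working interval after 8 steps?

t = -0.5 gives h = -37.125, negative; keep [-0.5, 6]
t = 2.75 gives h = -82.828125, negative; keep [2.75, 6]
t = 4.375 gives h = -37.353516, negative; keep [4.375, 6]
t = 5.1875 gives h = 13.7292, positive; keep [4.375, 5.1875]
t = 4.78125 gives h = -14.5095, negative; keep [4.78125, 5.1875]
t = 4.984375 gives h = -1.0896, negative; keep [4.984375, 5.1875]
t = 5.0859375 gives h = 6.1418, positive; keep [4.984375, 5.0859375]
t = 5.03515625 gives h = 2.482, positive; keep [4.984375, 5.03515625]

5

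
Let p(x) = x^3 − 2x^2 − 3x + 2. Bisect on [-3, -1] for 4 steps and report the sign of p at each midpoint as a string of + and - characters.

--+-

p(-2) = -8 < 0, so the root lies in [-2, -1]
p(-1.5) = -1.375 < 0, so the root lies in [-1.5, -1]
p(-1.25) = 0.671875 > 0, so the root lies in [-1.5, -1.25]
p(-1.375) = -0.2559 < 0, so the root lies in [-1.375, -1.25]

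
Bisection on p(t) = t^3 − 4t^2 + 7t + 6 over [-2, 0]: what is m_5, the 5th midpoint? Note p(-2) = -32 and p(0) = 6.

-0.5625

p(-1) = -6 < 0, so the root lies in [-1, 0]
p(-0.5) = 1.375 > 0, so the root lies in [-1, -0.5]
p(-0.75) = -1.921875 < 0, so the root lies in [-0.75, -0.5]
p(-0.625) = -0.1816 < 0, so the root lies in [-0.625, -0.5]
p(-0.5625) = 0.6189 > 0, so the root lies in [-0.625, -0.5625]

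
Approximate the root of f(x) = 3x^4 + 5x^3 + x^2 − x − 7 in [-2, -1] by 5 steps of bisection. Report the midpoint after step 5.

midpoint -1.5: f = -4.9375 < 0 → [-2, -1.5]
midpoint -1.75: f = -0.847656 < 0 → [-2, -1.75]
midpoint -1.875: f = 2.510498 > 0 → [-1.875, -1.75]
midpoint -1.8125: f = 0.7027 > 0 → [-1.8125, -1.75]
midpoint -1.78125: f = -0.1031 < 0 → [-1.8125, -1.78125]

-1.78125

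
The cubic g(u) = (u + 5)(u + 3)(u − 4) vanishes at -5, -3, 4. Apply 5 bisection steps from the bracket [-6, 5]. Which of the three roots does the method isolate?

4

u = -0.5 gives g = -50.625, negative; keep [-0.5, 5]
u = 2.25 gives g = -66.609375, negative; keep [2.25, 5]
u = 3.625 gives g = -21.427734, negative; keep [3.625, 5]
u = 4.3125 gives g = 21.2805, positive; keep [3.625, 4.3125]
u = 3.96875 gives g = -1.9532, negative; keep [3.96875, 4.3125]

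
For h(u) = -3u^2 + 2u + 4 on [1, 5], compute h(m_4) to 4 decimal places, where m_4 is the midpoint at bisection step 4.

m = 3, h(m) = -17 (−); new bracket [1, 3]
m = 2, h(m) = -4 (−); new bracket [1, 2]
m = 1.5, h(m) = 0.25 (+); new bracket [1.5, 2]
m = 1.75, h(m) = -1.6875 (−); new bracket [1.5, 1.75]

-1.6875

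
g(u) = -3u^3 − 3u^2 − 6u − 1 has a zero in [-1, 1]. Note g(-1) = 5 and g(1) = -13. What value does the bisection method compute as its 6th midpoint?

-0.15625

m = 0, g(m) = -1 (−); new bracket [-1, 0]
m = -0.5, g(m) = 1.625 (+); new bracket [-0.5, 0]
m = -0.25, g(m) = 0.359375 (+); new bracket [-0.25, 0]
m = -0.125, g(m) = -0.291 (−); new bracket [-0.25, -0.125]
m = -0.1875, g(m) = 0.0393 (+); new bracket [-0.1875, -0.125]
m = -0.15625, g(m) = -0.1243 (−); new bracket [-0.1875, -0.15625]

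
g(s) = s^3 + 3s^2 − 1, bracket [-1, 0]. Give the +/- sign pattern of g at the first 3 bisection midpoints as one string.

s = -0.5 gives g = -0.375, negative; keep [-1, -0.5]
s = -0.75 gives g = 0.265625, positive; keep [-0.75, -0.5]
s = -0.625 gives g = -0.072266, negative; keep [-0.75, -0.625]

-+-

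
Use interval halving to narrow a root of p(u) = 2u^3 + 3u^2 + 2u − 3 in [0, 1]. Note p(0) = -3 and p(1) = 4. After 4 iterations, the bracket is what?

[0.625, 0.6875]

m = 0.5, p(m) = -1 (−); new bracket [0.5, 1]
m = 0.75, p(m) = 1.03125 (+); new bracket [0.5, 0.75]
m = 0.625, p(m) = -0.089844 (−); new bracket [0.625, 0.75]
m = 0.6875, p(m) = 0.4429 (+); new bracket [0.625, 0.6875]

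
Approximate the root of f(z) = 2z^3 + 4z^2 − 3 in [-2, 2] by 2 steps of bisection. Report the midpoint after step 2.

m = 0, f(m) = -3 (−); new bracket [0, 2]
m = 1, f(m) = 3 (+); new bracket [0, 1]

1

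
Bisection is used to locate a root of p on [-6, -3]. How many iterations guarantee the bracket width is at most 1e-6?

22

Width after n steps is 3/2^n. Need 2^n ≥ 3/1e-6 = 3000000.
2^21 = 2097152 < 3000000 ≤ 2^22 = 4194304, so n = 22.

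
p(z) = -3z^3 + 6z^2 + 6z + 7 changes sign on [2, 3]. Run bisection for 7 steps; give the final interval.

[2.9453125, 2.953125]

m = 2.5, p(m) = 12.625 (+); new bracket [2.5, 3]
m = 2.75, p(m) = 6.484375 (+); new bracket [2.75, 3]
m = 2.875, p(m) = 2.552734 (+); new bracket [2.875, 3]
m = 2.9375, p(m) = 0.3562 (+); new bracket [2.9375, 3]
m = 2.96875, p(m) = -0.8017 (−); new bracket [2.9375, 2.96875]
m = 2.953125, p(m) = -0.2177 (−); new bracket [2.9375, 2.953125]
m = 2.9453125, p(m) = 0.0705 (+); new bracket [2.9453125, 2.953125]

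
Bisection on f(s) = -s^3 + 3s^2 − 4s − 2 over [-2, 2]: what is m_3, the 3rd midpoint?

-0.5

midpoint 0: f = -2 < 0 → [-2, 0]
midpoint -1: f = 6 > 0 → [-1, 0]
midpoint -0.5: f = 0.875 > 0 → [-0.5, 0]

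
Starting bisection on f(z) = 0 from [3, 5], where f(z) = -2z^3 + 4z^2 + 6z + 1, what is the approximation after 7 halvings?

f(4) = -39 < 0, so the root lies in [3, 4]
f(3.5) = -14.75 < 0, so the root lies in [3, 3.5]
f(3.25) = -5.90625 < 0, so the root lies in [3, 3.25]
f(3.125) = -2.2227 < 0, so the root lies in [3, 3.125]
f(3.0625) = -0.5552 < 0, so the root lies in [3, 3.0625]
f(3.03125) = 0.2363 > 0, so the root lies in [3.03125, 3.0625]
f(3.046875) = -0.156 < 0, so the root lies in [3.03125, 3.046875]

3.046875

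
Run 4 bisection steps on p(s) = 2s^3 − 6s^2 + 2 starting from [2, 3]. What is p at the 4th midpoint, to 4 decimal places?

m = 2.5, p(m) = -4.25 (−); new bracket [2.5, 3]
m = 2.75, p(m) = -1.78125 (−); new bracket [2.75, 3]
m = 2.875, p(m) = -0.066406 (−); new bracket [2.875, 3]
m = 2.9375, p(m) = 0.9214 (+); new bracket [2.875, 2.9375]

0.9214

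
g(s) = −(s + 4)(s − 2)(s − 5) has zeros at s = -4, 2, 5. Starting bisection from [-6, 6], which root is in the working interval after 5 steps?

-4

midpoint 0: g = -40 < 0 → [-6, 0]
midpoint -3: g = -40 < 0 → [-6, -3]
midpoint -4.5: g = 30.875 > 0 → [-4.5, -3]
midpoint -3.75: g = -12.5781 < 0 → [-4.5, -3.75]
midpoint -4.125: g = 6.9863 > 0 → [-4.125, -3.75]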